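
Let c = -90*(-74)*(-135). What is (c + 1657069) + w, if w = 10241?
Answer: 768210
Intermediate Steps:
c = -899100 (c = 6660*(-135) = -899100)
(c + 1657069) + w = (-899100 + 1657069) + 10241 = 757969 + 10241 = 768210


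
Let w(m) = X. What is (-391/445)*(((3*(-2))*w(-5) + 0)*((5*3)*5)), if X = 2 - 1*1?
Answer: 35190/89 ≈ 395.39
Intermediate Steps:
X = 1 (X = 2 - 1 = 1)
w(m) = 1
(-391/445)*(((3*(-2))*w(-5) + 0)*((5*3)*5)) = (-391/445)*(((3*(-2))*1 + 0)*((5*3)*5)) = (-391*1/445)*((-6*1 + 0)*(15*5)) = -391*(-6 + 0)*75/445 = -(-2346)*75/445 = -391/445*(-450) = 35190/89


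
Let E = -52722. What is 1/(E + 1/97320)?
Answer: -97320/5130905039 ≈ -1.8967e-5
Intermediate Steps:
1/(E + 1/97320) = 1/(-52722 + 1/97320) = 1/(-5130905039/97320) = -97320/5130905039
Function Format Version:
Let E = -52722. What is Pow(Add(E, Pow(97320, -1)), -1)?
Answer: Rational(-97320, 5130905039) ≈ -1.8967e-5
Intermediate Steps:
Pow(Add(E, Pow(97320, -1)), -1) = Pow(Add(-52722, Pow(97320, -1)), -1) = Pow(Add(-52722, Rational(1, 97320)), -1) = Pow(Rational(-5130905039, 97320), -1) = Rational(-97320, 5130905039)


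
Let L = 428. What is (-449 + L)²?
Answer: 441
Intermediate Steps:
(-449 + L)² = (-449 + 428)² = (-21)² = 441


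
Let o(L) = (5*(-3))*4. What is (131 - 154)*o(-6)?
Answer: 1380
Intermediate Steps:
o(L) = -60 (o(L) = -15*4 = -60)
(131 - 154)*o(-6) = (131 - 154)*(-60) = -23*(-60) = 1380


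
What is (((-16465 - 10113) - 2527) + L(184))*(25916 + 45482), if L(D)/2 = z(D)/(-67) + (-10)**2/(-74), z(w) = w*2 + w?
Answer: -5154852992514/2479 ≈ -2.0794e+9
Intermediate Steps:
z(w) = 3*w (z(w) = 2*w + w = 3*w)
L(D) = -100/37 - 6*D/67 (L(D) = 2*((3*D)/(-67) + (-10)**2/(-74)) = 2*((3*D)*(-1/67) + 100*(-1/74)) = 2*(-3*D/67 - 50/37) = 2*(-50/37 - 3*D/67) = -100/37 - 6*D/67)
(((-16465 - 10113) - 2527) + L(184))*(25916 + 45482) = (((-16465 - 10113) - 2527) + (-100/37 - 6/67*184))*(25916 + 45482) = ((-26578 - 2527) + (-100/37 - 1104/67))*71398 = (-29105 - 47548/2479)*71398 = -72198843/2479*71398 = -5154852992514/2479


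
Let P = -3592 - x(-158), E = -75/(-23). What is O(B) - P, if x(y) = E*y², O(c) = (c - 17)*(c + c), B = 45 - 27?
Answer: 1955744/23 ≈ 85032.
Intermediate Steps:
B = 18
O(c) = 2*c*(-17 + c) (O(c) = (-17 + c)*(2*c) = 2*c*(-17 + c))
E = 75/23 (E = -75*(-1/23) = 75/23 ≈ 3.2609)
x(y) = 75*y²/23
P = -1954916/23 (P = -3592 - 75*(-158)²/23 = -3592 - 75*24964/23 = -3592 - 1*1872300/23 = -3592 - 1872300/23 = -1954916/23 ≈ -84996.)
O(B) - P = 2*18*(-17 + 18) - 1*(-1954916/23) = 2*18*1 + 1954916/23 = 36 + 1954916/23 = 1955744/23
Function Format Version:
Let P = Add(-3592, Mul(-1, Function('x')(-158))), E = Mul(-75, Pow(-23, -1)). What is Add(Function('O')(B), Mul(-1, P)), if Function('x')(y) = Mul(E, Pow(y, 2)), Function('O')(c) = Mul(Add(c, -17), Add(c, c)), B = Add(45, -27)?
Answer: Rational(1955744, 23) ≈ 85032.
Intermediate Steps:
B = 18
Function('O')(c) = Mul(2, c, Add(-17, c)) (Function('O')(c) = Mul(Add(-17, c), Mul(2, c)) = Mul(2, c, Add(-17, c)))
E = Rational(75, 23) (E = Mul(-75, Rational(-1, 23)) = Rational(75, 23) ≈ 3.2609)
Function('x')(y) = Mul(Rational(75, 23), Pow(y, 2))
P = Rational(-1954916, 23) (P = Add(-3592, Mul(-1, Mul(Rational(75, 23), Pow(-158, 2)))) = Add(-3592, Mul(-1, Mul(Rational(75, 23), 24964))) = Add(-3592, Mul(-1, Rational(1872300, 23))) = Add(-3592, Rational(-1872300, 23)) = Rational(-1954916, 23) ≈ -84996.)
Add(Function('O')(B), Mul(-1, P)) = Add(Mul(2, 18, Add(-17, 18)), Mul(-1, Rational(-1954916, 23))) = Add(Mul(2, 18, 1), Rational(1954916, 23)) = Add(36, Rational(1954916, 23)) = Rational(1955744, 23)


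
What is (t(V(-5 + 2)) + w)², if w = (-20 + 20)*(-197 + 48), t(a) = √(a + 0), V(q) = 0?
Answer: 0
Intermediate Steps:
t(a) = √a
w = 0 (w = 0*(-149) = 0)
(t(V(-5 + 2)) + w)² = (√0 + 0)² = (0 + 0)² = 0² = 0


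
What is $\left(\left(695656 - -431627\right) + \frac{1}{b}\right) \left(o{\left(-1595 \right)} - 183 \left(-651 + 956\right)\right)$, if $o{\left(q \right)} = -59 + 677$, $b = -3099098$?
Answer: $- \frac{192834058406989401}{3099098} \approx -6.2223 \cdot 10^{10}$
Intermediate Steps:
$o{\left(q \right)} = 618$
$\left(\left(695656 - -431627\right) + \frac{1}{b}\right) \left(o{\left(-1595 \right)} - 183 \left(-651 + 956\right)\right) = \left(\left(695656 - -431627\right) + \frac{1}{-3099098}\right) \left(618 - 183 \left(-651 + 956\right)\right) = \left(\left(695656 + 431627\right) - \frac{1}{3099098}\right) \left(618 - 55815\right) = \left(1127283 - \frac{1}{3099098}\right) \left(618 - 55815\right) = \frac{3493560490733}{3099098} \left(-55197\right) = - \frac{192834058406989401}{3099098}$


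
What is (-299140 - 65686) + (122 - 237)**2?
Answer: -351601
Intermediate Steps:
(-299140 - 65686) + (122 - 237)**2 = -364826 + (-115)**2 = -364826 + 13225 = -351601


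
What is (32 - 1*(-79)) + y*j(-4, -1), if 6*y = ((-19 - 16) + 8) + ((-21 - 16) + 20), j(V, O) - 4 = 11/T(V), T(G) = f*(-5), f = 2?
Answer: 1346/15 ≈ 89.733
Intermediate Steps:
T(G) = -10 (T(G) = 2*(-5) = -10)
j(V, O) = 29/10 (j(V, O) = 4 + 11/(-10) = 4 + 11*(-1/10) = 4 - 11/10 = 29/10)
y = -22/3 (y = (((-19 - 16) + 8) + ((-21 - 16) + 20))/6 = ((-35 + 8) + (-37 + 20))/6 = (-27 - 17)/6 = (1/6)*(-44) = -22/3 ≈ -7.3333)
(32 - 1*(-79)) + y*j(-4, -1) = (32 - 1*(-79)) - 22/3*29/10 = (32 + 79) - 319/15 = 111 - 319/15 = 1346/15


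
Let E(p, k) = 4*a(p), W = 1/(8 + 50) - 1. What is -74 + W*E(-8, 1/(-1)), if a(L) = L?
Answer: -1234/29 ≈ -42.552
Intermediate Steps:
W = -57/58 (W = 1/58 - 1 = -57/58 ≈ -0.98276)
E(p, k) = 4*p
-74 + W*E(-8, 1/(-1)) = -74 - 114*(-8)/29 = -74 - 57/58*(-32) = -74 + 912/29 = -1234/29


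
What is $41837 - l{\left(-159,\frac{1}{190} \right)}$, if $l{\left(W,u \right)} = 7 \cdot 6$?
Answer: $41795$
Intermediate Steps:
$l{\left(W,u \right)} = 42$
$41837 - l{\left(-159,\frac{1}{190} \right)} = 41837 - 42 = 41795$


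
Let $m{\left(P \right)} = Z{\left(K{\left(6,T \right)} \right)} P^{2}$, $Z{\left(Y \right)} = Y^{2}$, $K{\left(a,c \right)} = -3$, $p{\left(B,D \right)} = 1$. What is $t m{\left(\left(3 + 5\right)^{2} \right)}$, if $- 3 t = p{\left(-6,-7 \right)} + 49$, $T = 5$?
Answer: $-614400$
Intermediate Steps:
$t = - \frac{50}{3}$ ($t = - \frac{1 + 49}{3} = \left(- \frac{1}{3}\right) 50 = - \frac{50}{3} \approx -16.667$)
$m{\left(P \right)} = 9 P^{2}$ ($m{\left(P \right)} = \left(-3\right)^{2} P^{2} = 9 P^{2}$)
$t m{\left(\left(3 + 5\right)^{2} \right)} = - \frac{50 \cdot 9 \left(\left(3 + 5\right)^{2}\right)^{2}}{3} = - \frac{50 \cdot 9 \left(8^{2}\right)^{2}}{3} = - \frac{50 \cdot 9 \cdot 64^{2}}{3} = - \frac{50 \cdot 9 \cdot 4096}{3} = \left(- \frac{50}{3}\right) 36864 = -614400$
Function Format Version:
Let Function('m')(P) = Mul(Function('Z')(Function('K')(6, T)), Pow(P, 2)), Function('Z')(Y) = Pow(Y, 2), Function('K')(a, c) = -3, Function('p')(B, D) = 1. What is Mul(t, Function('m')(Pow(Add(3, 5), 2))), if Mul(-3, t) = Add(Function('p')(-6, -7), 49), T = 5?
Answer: -614400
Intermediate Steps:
t = Rational(-50, 3) (t = Mul(Rational(-1, 3), Add(1, 49)) = Mul(Rational(-1, 3), 50) = Rational(-50, 3) ≈ -16.667)
Function('m')(P) = Mul(9, Pow(P, 2)) (Function('m')(P) = Mul(Pow(-3, 2), Pow(P, 2)) = Mul(9, Pow(P, 2)))
Mul(t, Function('m')(Pow(Add(3, 5), 2))) = Mul(Rational(-50, 3), Mul(9, Pow(Pow(Add(3, 5), 2), 2))) = Mul(Rational(-50, 3), Mul(9, Pow(Pow(8, 2), 2))) = Mul(Rational(-50, 3), Mul(9, Pow(64, 2))) = Mul(Rational(-50, 3), Mul(9, 4096)) = Mul(Rational(-50, 3), 36864) = -614400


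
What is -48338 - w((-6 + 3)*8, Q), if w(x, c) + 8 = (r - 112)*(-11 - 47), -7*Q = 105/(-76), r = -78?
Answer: -59350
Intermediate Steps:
Q = 15/76 (Q = -15/(-76) = -15*(-1)/76 = -1/7*(-105/76) = 15/76 ≈ 0.19737)
w(x, c) = 11012 (w(x, c) = -8 + (-78 - 112)*(-11 - 47) = -8 - 190*(-58) = -8 + 11020 = 11012)
-48338 - w((-6 + 3)*8, Q) = -48338 - 1*11012 = -48338 - 11012 = -59350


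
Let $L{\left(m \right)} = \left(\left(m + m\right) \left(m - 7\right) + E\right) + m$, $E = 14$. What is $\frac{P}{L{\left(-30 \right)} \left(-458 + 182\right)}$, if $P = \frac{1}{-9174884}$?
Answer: $\frac{1}{5581118636736} \approx 1.7918 \cdot 10^{-13}$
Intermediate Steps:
$P = - \frac{1}{9174884} \approx -1.0899 \cdot 10^{-7}$
$L{\left(m \right)} = 14 + m + 2 m \left(-7 + m\right)$ ($L{\left(m \right)} = \left(\left(m + m\right) \left(m - 7\right) + 14\right) + m = \left(2 m \left(-7 + m\right) + 14\right) + m = \left(14 + 2 m \left(-7 + m\right)\right) + m = 14 + m + 2 m \left(-7 + m\right)$)
$\frac{P}{L{\left(-30 \right)} \left(-458 + 182\right)} = - \frac{1}{9174884 \left(14 - -390 + 2 \left(-30\right)^{2}\right) \left(-458 + 182\right)} = - \frac{1}{9174884 \left(14 + 390 + 2 \cdot 900\right) \left(-276\right)} = - \frac{1}{9174884 \left(14 + 390 + 1800\right) \left(-276\right)} = - \frac{1}{9174884 \cdot 2204 \left(-276\right)} = - \frac{1}{9174884 \left(-608304\right)} = \left(- \frac{1}{9174884}\right) \left(- \frac{1}{608304}\right) = \frac{1}{5581118636736}$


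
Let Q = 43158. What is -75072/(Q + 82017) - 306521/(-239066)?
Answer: 6807201141/9975028850 ≈ 0.68242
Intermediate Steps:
-75072/(Q + 82017) - 306521/(-239066) = -75072/(43158 + 82017) - 306521/(-239066) = -75072/125175 - 306521*(-1/239066) = -75072*1/125175 + 306521/239066 = -25024/41725 + 306521/239066 = 6807201141/9975028850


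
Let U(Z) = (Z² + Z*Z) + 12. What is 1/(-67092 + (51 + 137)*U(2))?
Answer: -1/63332 ≈ -1.5790e-5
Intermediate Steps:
U(Z) = 12 + 2*Z² (U(Z) = (Z² + Z²) + 12 = 2*Z² + 12 = 12 + 2*Z²)
1/(-67092 + (51 + 137)*U(2)) = 1/(-67092 + (51 + 137)*(12 + 2*2²)) = 1/(-67092 + 188*(12 + 2*4)) = 1/(-67092 + 188*(12 + 8)) = 1/(-67092 + 188*20) = 1/(-67092 + 3760) = 1/(-63332) = -1/63332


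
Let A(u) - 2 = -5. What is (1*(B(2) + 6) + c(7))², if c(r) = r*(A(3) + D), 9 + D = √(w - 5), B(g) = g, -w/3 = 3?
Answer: 5090 - 1064*I*√14 ≈ 5090.0 - 3981.1*I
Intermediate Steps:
w = -9 (w = -3*3 = -9)
A(u) = -3 (A(u) = 2 - 5 = -3)
D = -9 + I*√14 (D = -9 + √(-9 - 5) = -9 + √(-14) = -9 + I*√14 ≈ -9.0 + 3.7417*I)
c(r) = r*(-12 + I*√14) (c(r) = r*(-3 + (-9 + I*√14)) = r*(-12 + I*√14))
(1*(B(2) + 6) + c(7))² = (1*(2 + 6) + 7*(-12 + I*√14))² = (1*8 + (-84 + 7*I*√14))² = (8 + (-84 + 7*I*√14))² = (-76 + 7*I*√14)²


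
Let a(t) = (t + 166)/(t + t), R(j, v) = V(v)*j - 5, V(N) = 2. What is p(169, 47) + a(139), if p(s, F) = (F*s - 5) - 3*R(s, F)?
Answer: 1929347/278 ≈ 6940.1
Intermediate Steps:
R(j, v) = -5 + 2*j (R(j, v) = 2*j - 5 = -5 + 2*j)
a(t) = (166 + t)/(2*t) (a(t) = (166 + t)/((2*t)) = (166 + t)*(1/(2*t)) = (166 + t)/(2*t))
p(s, F) = 10 - 6*s + F*s (p(s, F) = (F*s - 5) - 3*(-5 + 2*s) = (-5 + F*s) + (15 - 6*s) = 10 - 6*s + F*s)
p(169, 47) + a(139) = (10 - 6*169 + 47*169) + (1/2)*(166 + 139)/139 = (10 - 1014 + 7943) + (1/2)*(1/139)*305 = 6939 + 305/278 = 1929347/278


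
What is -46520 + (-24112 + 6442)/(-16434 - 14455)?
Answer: -1436938610/30889 ≈ -46519.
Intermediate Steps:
-46520 + (-24112 + 6442)/(-16434 - 14455) = -46520 - 17670/(-30889) = -46520 - 17670*(-1/30889) = -46520 + 17670/30889 = -1436938610/30889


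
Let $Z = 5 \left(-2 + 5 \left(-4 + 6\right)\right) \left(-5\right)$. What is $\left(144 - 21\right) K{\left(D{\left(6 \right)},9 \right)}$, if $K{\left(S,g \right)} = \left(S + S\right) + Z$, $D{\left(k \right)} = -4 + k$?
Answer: $-24108$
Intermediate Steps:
$Z = -200$ ($Z = 5 \left(-2 + 5 \cdot 2\right) \left(-5\right) = 5 \left(-2 + 10\right) \left(-5\right) = 5 \cdot 8 \left(-5\right) = 40 \left(-5\right) = -200$)
$K{\left(S,g \right)} = -200 + 2 S$ ($K{\left(S,g \right)} = \left(S + S\right) - 200 = 2 S - 200 = -200 + 2 S$)
$\left(144 - 21\right) K{\left(D{\left(6 \right)},9 \right)} = \left(144 - 21\right) \left(-200 + 2 \left(-4 + 6\right)\right) = 123 \left(-200 + 2 \cdot 2\right) = 123 \left(-200 + 4\right) = 123 \left(-196\right) = -24108$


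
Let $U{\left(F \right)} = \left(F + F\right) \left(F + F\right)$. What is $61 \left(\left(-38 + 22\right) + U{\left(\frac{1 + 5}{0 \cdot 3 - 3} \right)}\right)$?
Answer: $0$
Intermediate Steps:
$U{\left(F \right)} = 4 F^{2}$ ($U{\left(F \right)} = 2 F 2 F = 4 F^{2}$)
$61 \left(\left(-38 + 22\right) + U{\left(\frac{1 + 5}{0 \cdot 3 - 3} \right)}\right) = 61 \left(\left(-38 + 22\right) + 4 \left(\frac{1 + 5}{0 \cdot 3 - 3}\right)^{2}\right) = 61 \left(-16 + 4 \left(\frac{6}{0 - 3}\right)^{2}\right) = 61 \left(-16 + 4 \left(\frac{6}{-3}\right)^{2}\right) = 61 \left(-16 + 4 \left(6 \left(- \frac{1}{3}\right)\right)^{2}\right) = 61 \left(-16 + 4 \left(-2\right)^{2}\right) = 61 \left(-16 + 4 \cdot 4\right) = 61 \left(-16 + 16\right) = 61 \cdot 0 = 0$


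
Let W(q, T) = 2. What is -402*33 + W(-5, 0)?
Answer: -13264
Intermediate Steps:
-402*33 + W(-5, 0) = -402*33 + 2 = -13266 + 2 = -13264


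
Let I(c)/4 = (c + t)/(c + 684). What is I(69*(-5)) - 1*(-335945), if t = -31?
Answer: 113883851/339 ≈ 3.3594e+5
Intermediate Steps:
I(c) = 4*(-31 + c)/(684 + c) (I(c) = 4*((c - 31)/(c + 684)) = 4*((-31 + c)/(684 + c)) = 4*(-31 + c)/(684 + c))
I(69*(-5)) - 1*(-335945) = 4*(-31 + 69*(-5))/(684 + 69*(-5)) - 1*(-335945) = 4*(-31 - 345)/(684 - 345) + 335945 = 4*(-376)/339 + 335945 = 4*(1/339)*(-376) + 335945 = -1504/339 + 335945 = 113883851/339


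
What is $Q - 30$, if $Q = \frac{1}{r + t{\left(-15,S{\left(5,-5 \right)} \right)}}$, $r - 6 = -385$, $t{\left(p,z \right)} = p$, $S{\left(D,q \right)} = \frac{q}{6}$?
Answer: $- \frac{11821}{394} \approx -30.003$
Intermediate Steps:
$S{\left(D,q \right)} = \frac{q}{6}$ ($S{\left(D,q \right)} = q \frac{1}{6} = \frac{q}{6}$)
$r = -379$ ($r = 6 - 385 = -379$)
$Q = - \frac{1}{394}$ ($Q = \frac{1}{-379 - 15} = \frac{1}{-394} = - \frac{1}{394} \approx -0.0025381$)
$Q - 30 = - \frac{1}{394} - 30 = - \frac{11821}{394}$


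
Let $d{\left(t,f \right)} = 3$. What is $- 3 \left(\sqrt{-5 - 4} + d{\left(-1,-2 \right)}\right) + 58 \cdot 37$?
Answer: $2137 - 9 i \approx 2137.0 - 9.0 i$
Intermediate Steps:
$- 3 \left(\sqrt{-5 - 4} + d{\left(-1,-2 \right)}\right) + 58 \cdot 37 = - 3 \left(\sqrt{-5 - 4} + 3\right) + 58 \cdot 37 = - 3 \left(\sqrt{-9} + 3\right) + 2146 = - 3 \left(3 i + 3\right) + 2146 = - 3 \left(3 + 3 i\right) + 2146 = \left(-9 - 9 i\right) + 2146 = 2137 - 9 i$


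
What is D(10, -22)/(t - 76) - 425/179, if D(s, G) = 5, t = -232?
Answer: -131795/55132 ≈ -2.3905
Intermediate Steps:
D(10, -22)/(t - 76) - 425/179 = 5/(-232 - 76) - 425/179 = 5/(-308) - 425*1/179 = 5*(-1/308) - 425/179 = -5/308 - 425/179 = -131795/55132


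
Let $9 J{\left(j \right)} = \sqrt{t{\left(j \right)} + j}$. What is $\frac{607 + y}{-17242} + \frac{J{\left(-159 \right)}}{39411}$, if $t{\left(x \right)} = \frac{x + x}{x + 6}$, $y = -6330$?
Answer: $\frac{5723}{17242} + \frac{i \sqrt{408153}}{18089649} \approx 0.33192 + 3.5317 \cdot 10^{-5} i$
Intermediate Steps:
$t{\left(x \right)} = \frac{2 x}{6 + x}$
$J{\left(j \right)} = \frac{\sqrt{j + \frac{2 j}{6 + j}}}{9}$ ($J{\left(j \right)} = \frac{\sqrt{\frac{2 j}{6 + j} + j}}{9} = \frac{\sqrt{j + \frac{2 j}{6 + j}}}{9}$)
$\frac{607 + y}{-17242} + \frac{J{\left(-159 \right)}}{39411} = \frac{607 - 6330}{-17242} + \frac{\frac{1}{9} \sqrt{- \frac{159 \left(8 - 159\right)}{6 - 159}}}{39411} = \left(-5723\right) \left(- \frac{1}{17242}\right) + \frac{\sqrt{\left(-159\right) \frac{1}{-153} \left(-151\right)}}{9} \cdot \frac{1}{39411} = \frac{5723}{17242} + \frac{\sqrt{\left(-159\right) \left(- \frac{1}{153}\right) \left(-151\right)}}{9} \cdot \frac{1}{39411} = \frac{5723}{17242} + \frac{\sqrt{- \frac{8003}{51}}}{9} \cdot \frac{1}{39411} = \frac{5723}{17242} + \frac{\frac{1}{51} i \sqrt{408153}}{9} \cdot \frac{1}{39411} = \frac{5723}{17242} + \frac{i \sqrt{408153}}{459} \cdot \frac{1}{39411} = \frac{5723}{17242} + \frac{i \sqrt{408153}}{18089649}$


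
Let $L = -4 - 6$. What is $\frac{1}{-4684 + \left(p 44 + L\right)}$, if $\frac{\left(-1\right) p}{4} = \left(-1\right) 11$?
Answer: $- \frac{1}{2758} \approx -0.00036258$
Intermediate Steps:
$L = -10$
$p = 44$ ($p = - 4 \left(\left(-1\right) 11\right) = \left(-4\right) \left(-11\right) = 44$)
$\frac{1}{-4684 + \left(p 44 + L\right)} = \frac{1}{-4684 + \left(44 \cdot 44 - 10\right)} = \frac{1}{-4684 + \left(1936 - 10\right)} = \frac{1}{-4684 + 1926} = \frac{1}{-2758} = - \frac{1}{2758}$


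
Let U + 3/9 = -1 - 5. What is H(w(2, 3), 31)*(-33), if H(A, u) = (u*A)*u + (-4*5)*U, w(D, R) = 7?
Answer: -226171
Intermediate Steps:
U = -19/3 (U = -⅓ + (-1 - 5) = -⅓ - 6 = -19/3 ≈ -6.3333)
H(A, u) = 380/3 + A*u² (H(A, u) = (u*A)*u - 4*5*(-19/3) = (A*u)*u - 20*(-19/3) = A*u² + 380/3 = 380/3 + A*u²)
H(w(2, 3), 31)*(-33) = (380/3 + 7*31²)*(-33) = (380/3 + 7*961)*(-33) = (380/3 + 6727)*(-33) = (20561/3)*(-33) = -226171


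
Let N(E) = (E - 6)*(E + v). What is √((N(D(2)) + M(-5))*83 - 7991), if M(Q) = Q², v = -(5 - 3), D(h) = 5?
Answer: 3*I*√685 ≈ 78.518*I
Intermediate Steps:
v = -2 (v = -1*2 = -2)
N(E) = (-6 + E)*(-2 + E) (N(E) = (E - 6)*(E - 2) = (-6 + E)*(-2 + E))
√((N(D(2)) + M(-5))*83 - 7991) = √(((12 + 5² - 8*5) + (-5)²)*83 - 7991) = √(((12 + 25 - 40) + 25)*83 - 7991) = √((-3 + 25)*83 - 7991) = √(22*83 - 7991) = √(1826 - 7991) = √(-6165) = 3*I*√685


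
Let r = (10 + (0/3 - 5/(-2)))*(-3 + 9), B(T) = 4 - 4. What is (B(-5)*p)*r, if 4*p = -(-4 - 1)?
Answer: 0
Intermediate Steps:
B(T) = 0
p = 5/4 (p = (-(-4 - 1))/4 = (-1*(-5))/4 = (1/4)*5 = 5/4 ≈ 1.2500)
r = 75 (r = (10 + (0*(1/3) - 5*(-1/2)))*6 = (10 + (0 + 5/2))*6 = (10 + 5/2)*6 = (25/2)*6 = 75)
(B(-5)*p)*r = (0*(5/4))*75 = 0*75 = 0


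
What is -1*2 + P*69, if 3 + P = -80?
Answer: -5729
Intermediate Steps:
P = -83 (P = -3 - 80 = -83)
-1*2 + P*69 = -1*2 - 83*69 = -2 - 5727 = -5729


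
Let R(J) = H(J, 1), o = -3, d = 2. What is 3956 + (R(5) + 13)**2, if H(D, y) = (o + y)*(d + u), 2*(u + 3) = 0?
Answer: 4181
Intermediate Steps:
u = -3 (u = -3 + (1/2)*0 = -3 + 0 = -3)
H(D, y) = 3 - y (H(D, y) = (-3 + y)*(2 - 3) = (-3 + y)*(-1) = 3 - y)
R(J) = 2 (R(J) = 3 - 1*1 = 3 - 1 = 2)
3956 + (R(5) + 13)**2 = 3956 + (2 + 13)**2 = 3956 + 15**2 = 3956 + 225 = 4181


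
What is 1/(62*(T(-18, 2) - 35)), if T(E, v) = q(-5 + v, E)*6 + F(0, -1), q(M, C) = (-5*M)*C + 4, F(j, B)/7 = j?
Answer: -1/101122 ≈ -9.8890e-6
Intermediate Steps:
F(j, B) = 7*j
q(M, C) = 4 - 5*C*M (q(M, C) = -5*C*M + 4 = 4 - 5*C*M)
T(E, v) = 24 - 30*E*(-5 + v) (T(E, v) = (4 - 5*E*(-5 + v))*6 + 7*0 = (24 - 30*E*(-5 + v)) + 0 = 24 - 30*E*(-5 + v))
1/(62*(T(-18, 2) - 35)) = 1/(62*((24 - 30*(-18)*(-5 + 2)) - 35)) = 1/(62*((24 - 30*(-18)*(-3)) - 35)) = 1/(62*((24 - 1620) - 35)) = 1/(62*(-1596 - 35)) = 1/(62*(-1631)) = 1/(-101122) = -1/101122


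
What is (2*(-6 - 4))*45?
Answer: -900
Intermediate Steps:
(2*(-6 - 4))*45 = (2*(-10))*45 = -20*45 = -900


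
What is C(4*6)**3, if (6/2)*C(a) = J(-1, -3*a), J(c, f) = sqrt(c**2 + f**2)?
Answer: 5185*sqrt(5185)/27 ≈ 13828.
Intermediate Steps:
C(a) = sqrt(1 + 9*a**2)/3 (C(a) = sqrt((-1)**2 + (-3*a)**2)/3 = sqrt(1 + 9*a**2)/3)
C(4*6)**3 = (sqrt(1 + 9*(4*6)**2)/3)**3 = (sqrt(1 + 9*24**2)/3)**3 = (sqrt(1 + 9*576)/3)**3 = (sqrt(1 + 5184)/3)**3 = (sqrt(5185)/3)**3 = 5185*sqrt(5185)/27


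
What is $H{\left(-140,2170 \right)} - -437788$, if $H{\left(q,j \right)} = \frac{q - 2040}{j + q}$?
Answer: $\frac{88870746}{203} \approx 4.3779 \cdot 10^{5}$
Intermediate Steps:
$H{\left(q,j \right)} = \frac{-2040 + q}{j + q}$
$H{\left(-140,2170 \right)} - -437788 = \frac{-2040 - 140}{2170 - 140} - -437788 = \frac{1}{2030} \left(-2180\right) + 437788 = - \frac{218}{203} + 437788 = \frac{88870746}{203}$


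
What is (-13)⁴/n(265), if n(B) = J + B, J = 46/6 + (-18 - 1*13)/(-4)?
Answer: 342732/3365 ≈ 101.85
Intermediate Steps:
J = 185/12 (J = 46*(⅙) + (-18 - 13)*(-¼) = 23/3 - 31*(-¼) = 23/3 + 31/4 = 185/12 ≈ 15.417)
n(B) = 185/12 + B
(-13)⁴/n(265) = (-13)⁴/(185/12 + 265) = 28561/(3365/12) = 28561*(12/3365) = 342732/3365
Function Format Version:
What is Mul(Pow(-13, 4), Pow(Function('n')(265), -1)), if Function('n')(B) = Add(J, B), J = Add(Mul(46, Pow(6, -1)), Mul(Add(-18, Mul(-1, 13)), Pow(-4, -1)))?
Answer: Rational(342732, 3365) ≈ 101.85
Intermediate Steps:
J = Rational(185, 12) (J = Add(Mul(46, Rational(1, 6)), Mul(Add(-18, -13), Rational(-1, 4))) = Add(Rational(23, 3), Mul(-31, Rational(-1, 4))) = Add(Rational(23, 3), Rational(31, 4)) = Rational(185, 12) ≈ 15.417)
Function('n')(B) = Add(Rational(185, 12), B)
Mul(Pow(-13, 4), Pow(Function('n')(265), -1)) = Mul(Pow(-13, 4), Pow(Add(Rational(185, 12), 265), -1)) = Mul(28561, Pow(Rational(3365, 12), -1)) = Mul(28561, Rational(12, 3365)) = Rational(342732, 3365)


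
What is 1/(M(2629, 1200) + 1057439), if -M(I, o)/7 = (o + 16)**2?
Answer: -1/9293153 ≈ -1.0761e-7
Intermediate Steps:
M(I, o) = -7*(16 + o)**2 (M(I, o) = -7*(o + 16)**2 = -7*(16 + o)**2)
1/(M(2629, 1200) + 1057439) = 1/(-7*(16 + 1200)**2 + 1057439) = 1/(-7*1216**2 + 1057439) = 1/(-7*1478656 + 1057439) = 1/(-10350592 + 1057439) = 1/(-9293153) = -1/9293153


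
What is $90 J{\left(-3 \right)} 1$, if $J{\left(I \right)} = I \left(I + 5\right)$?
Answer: $-540$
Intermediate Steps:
$J{\left(I \right)} = I \left(5 + I\right)$
$90 J{\left(-3 \right)} 1 = 90 - 3 \left(5 - 3\right) 1 = 90 \left(-3\right) 2 \cdot 1 = 90 \left(\left(-6\right) 1\right) = 90 \left(-6\right) = -540$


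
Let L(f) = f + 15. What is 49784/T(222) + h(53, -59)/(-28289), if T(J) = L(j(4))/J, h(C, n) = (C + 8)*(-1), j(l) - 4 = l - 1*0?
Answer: 312651387275/650647 ≈ 4.8052e+5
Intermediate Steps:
j(l) = 4 + l (j(l) = 4 + (l - 1*0) = 4 + (l + 0) = 4 + l)
L(f) = 15 + f
h(C, n) = -8 - C (h(C, n) = (8 + C)*(-1) = -8 - C)
T(J) = 23/J (T(J) = (15 + (4 + 4))/J = (15 + 8)/J = 23/J)
49784/T(222) + h(53, -59)/(-28289) = 49784/((23/222)) + (-8 - 1*53)/(-28289) = 49784/((23*(1/222))) + (-8 - 53)*(-1/28289) = 49784/(23/222) - 61*(-1/28289) = 49784*(222/23) + 61/28289 = 11052048/23 + 61/28289 = 312651387275/650647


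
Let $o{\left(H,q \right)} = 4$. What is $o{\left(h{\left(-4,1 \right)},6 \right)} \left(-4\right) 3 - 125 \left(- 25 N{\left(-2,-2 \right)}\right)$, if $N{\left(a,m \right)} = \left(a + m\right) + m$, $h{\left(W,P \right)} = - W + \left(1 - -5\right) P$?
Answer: $-18798$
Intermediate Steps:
$h{\left(W,P \right)} = - W + 6 P$ ($h{\left(W,P \right)} = - W + \left(1 + 5\right) P = - W + 6 P$)
$N{\left(a,m \right)} = a + 2 m$
$o{\left(h{\left(-4,1 \right)},6 \right)} \left(-4\right) 3 - 125 \left(- 25 N{\left(-2,-2 \right)}\right) = 4 \left(-4\right) 3 - 125 \left(- 25 \left(-2 + 2 \left(-2\right)\right)\right) = \left(-16\right) 3 - 125 \left(- 25 \left(-2 - 4\right)\right) = -48 - 125 \left(\left(-25\right) \left(-6\right)\right) = -48 - 18750 = -18798$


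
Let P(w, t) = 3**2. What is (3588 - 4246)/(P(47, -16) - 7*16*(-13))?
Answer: -658/1465 ≈ -0.44915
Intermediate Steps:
P(w, t) = 9
(3588 - 4246)/(P(47, -16) - 7*16*(-13)) = (3588 - 4246)/(9 - 7*16*(-13)) = -658/(9 - 112*(-13)) = -658/(9 + 1456) = -658/1465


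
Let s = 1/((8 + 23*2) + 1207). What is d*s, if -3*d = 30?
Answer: -10/1261 ≈ -0.0079302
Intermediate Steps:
d = -10 (d = -⅓*30 = -10)
s = 1/1261 (s = 1/((8 + 46) + 1207) = 1/(54 + 1207) = 1/1261 ≈ 0.00079302)
d*s = -10*1/1261 = -10/1261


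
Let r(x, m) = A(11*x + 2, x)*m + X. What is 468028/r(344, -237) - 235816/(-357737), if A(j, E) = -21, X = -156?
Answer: 168567801572/1724650077 ≈ 97.740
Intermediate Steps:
r(x, m) = -156 - 21*m (r(x, m) = -21*m - 156 = -156 - 21*m)
468028/r(344, -237) - 235816/(-357737) = 468028/(-156 - 21*(-237)) - 235816/(-357737) = 468028/(-156 + 4977) - 235816*(-1/357737) = 468028/4821 + 235816/357737 = 168567801572/1724650077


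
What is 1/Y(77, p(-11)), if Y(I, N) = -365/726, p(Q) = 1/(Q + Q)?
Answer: -726/365 ≈ -1.9890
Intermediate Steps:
p(Q) = 1/(2*Q)
Y(I, N) = -365/726 (Y(I, N) = -365*1/726 = -365/726)
1/Y(77, p(-11)) = 1/(-365/726) = -726/365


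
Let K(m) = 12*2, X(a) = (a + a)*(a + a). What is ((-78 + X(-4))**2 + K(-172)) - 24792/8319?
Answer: 601796/2773 ≈ 217.02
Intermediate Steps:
X(a) = 4*a**2 (X(a) = (2*a)*(2*a) = 4*a**2)
K(m) = 24
((-78 + X(-4))**2 + K(-172)) - 24792/8319 = ((-78 + 4*(-4)**2)**2 + 24) - 24792/8319 = ((-78 + 4*16)**2 + 24) - 24792*1/8319 = ((-78 + 64)**2 + 24) - 8264/2773 = ((-14)**2 + 24) - 8264/2773 = (196 + 24) - 8264/2773 = 220 - 8264/2773 = 601796/2773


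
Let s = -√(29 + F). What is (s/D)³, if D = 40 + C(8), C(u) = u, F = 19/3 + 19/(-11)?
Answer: -1109*√36597/120434688 ≈ -0.0017616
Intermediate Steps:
F = 152/33 (F = 19*(⅓) + 19*(-1/11) = 19/3 - 19/11 = 152/33 ≈ 4.6061)
s = -√36597/33 (s = -√(29 + 152/33) = -√(1109/33) = -√36597/33 ≈ -5.7971)
D = 48 (D = 40 + 8 = 48)
(s/D)³ = (-√36597/33/48)³ = (-√36597/33*(1/48))³ = (-√36597/1584)³ = -1109*√36597/120434688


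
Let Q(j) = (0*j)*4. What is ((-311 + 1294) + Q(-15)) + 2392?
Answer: 3375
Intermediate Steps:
Q(j) = 0 (Q(j) = 0*4 = 0)
((-311 + 1294) + Q(-15)) + 2392 = ((-311 + 1294) + 0) + 2392 = (983 + 0) + 2392 = 983 + 2392 = 3375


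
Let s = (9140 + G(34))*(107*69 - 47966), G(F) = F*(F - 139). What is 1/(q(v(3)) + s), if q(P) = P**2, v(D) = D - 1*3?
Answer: -1/226047310 ≈ -4.4239e-9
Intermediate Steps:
v(D) = -3 + D (v(D) = D - 3 = -3 + D)
G(F) = F*(-139 + F)
s = -226047310 (s = (9140 + 34*(-139 + 34))*(107*69 - 47966) = (9140 + 34*(-105))*(7383 - 47966) = (9140 - 3570)*(-40583) = 5570*(-40583) = -226047310)
1/(q(v(3)) + s) = 1/((-3 + 3)**2 - 226047310) = 1/(0**2 - 226047310) = 1/(0 - 226047310) = 1/(-226047310) = -1/226047310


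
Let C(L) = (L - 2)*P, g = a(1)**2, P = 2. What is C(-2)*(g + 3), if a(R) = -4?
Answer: -152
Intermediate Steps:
g = 16 (g = (-4)**2 = 16)
C(L) = -4 + 2*L (C(L) = (L - 2)*2 = (-2 + L)*2 = -4 + 2*L)
C(-2)*(g + 3) = (-4 + 2*(-2))*(16 + 3) = (-4 - 4)*19 = -8*19 = -152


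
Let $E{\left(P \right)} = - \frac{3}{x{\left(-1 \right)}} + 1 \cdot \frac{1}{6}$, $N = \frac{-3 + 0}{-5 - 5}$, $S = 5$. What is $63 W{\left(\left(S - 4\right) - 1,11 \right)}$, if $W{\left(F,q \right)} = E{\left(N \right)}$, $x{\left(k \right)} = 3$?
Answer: $- \frac{105}{2} \approx -52.5$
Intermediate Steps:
$N = \frac{3}{10}$ ($N = - \frac{3}{-10} = \left(-3\right) \left(- \frac{1}{10}\right) = \frac{3}{10} \approx 0.3$)
$E{\left(P \right)} = - \frac{5}{6}$ ($E{\left(P \right)} = - \frac{3}{3} + 1 \cdot \frac{1}{6} = \left(-3\right) \frac{1}{3} + 1 \cdot \frac{1}{6} = -1 + \frac{1}{6} = - \frac{5}{6}$)
$W{\left(F,q \right)} = - \frac{5}{6}$
$63 W{\left(\left(S - 4\right) - 1,11 \right)} = 63 \left(- \frac{5}{6}\right) = - \frac{105}{2}$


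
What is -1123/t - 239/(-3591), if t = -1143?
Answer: 478430/456057 ≈ 1.0491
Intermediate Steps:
-1123/t - 239/(-3591) = -1123/(-1143) - 239/(-3591) = -1123*(-1/1143) - 239*(-1/3591) = 1123/1143 + 239/3591 = 478430/456057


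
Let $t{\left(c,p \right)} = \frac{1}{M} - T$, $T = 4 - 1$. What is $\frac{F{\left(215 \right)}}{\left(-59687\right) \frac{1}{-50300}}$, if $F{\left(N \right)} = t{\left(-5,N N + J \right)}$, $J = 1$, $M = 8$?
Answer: $- \frac{289225}{119374} \approx -2.4228$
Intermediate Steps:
$T = 3$
$t{\left(c,p \right)} = - \frac{23}{8}$ ($t{\left(c,p \right)} = \frac{1}{8} - 3 = - \frac{23}{8}$)
$F{\left(N \right)} = - \frac{23}{8}$
$\frac{F{\left(215 \right)}}{\left(-59687\right) \frac{1}{-50300}} = - \frac{23}{8 \left(- \frac{59687}{-50300}\right)} = - \frac{23}{8 \left(\left(-59687\right) \left(- \frac{1}{50300}\right)\right)} = - \frac{23}{8 \cdot \frac{59687}{50300}} = \left(- \frac{23}{8}\right) \frac{50300}{59687} = - \frac{289225}{119374}$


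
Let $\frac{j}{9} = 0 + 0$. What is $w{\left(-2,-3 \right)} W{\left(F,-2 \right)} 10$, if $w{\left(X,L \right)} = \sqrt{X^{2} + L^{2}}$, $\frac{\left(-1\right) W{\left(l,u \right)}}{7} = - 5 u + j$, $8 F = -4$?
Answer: $- 700 \sqrt{13} \approx -2523.9$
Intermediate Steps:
$F = - \frac{1}{2}$ ($F = \frac{1}{8} \left(-4\right) = - \frac{1}{2} \approx -0.5$)
$j = 0$ ($j = 9 \left(0 + 0\right) = 9 \cdot 0 = 0$)
$W{\left(l,u \right)} = 35 u$ ($W{\left(l,u \right)} = - 7 \left(- 5 u + 0\right) = - 7 \left(- 5 u\right) = 35 u$)
$w{\left(X,L \right)} = \sqrt{L^{2} + X^{2}}$
$w{\left(-2,-3 \right)} W{\left(F,-2 \right)} 10 = \sqrt{\left(-3\right)^{2} + \left(-2\right)^{2}} \cdot 35 \left(-2\right) 10 = \sqrt{9 + 4} \left(-70\right) 10 = \sqrt{13} \left(-70\right) 10 = - 70 \sqrt{13} \cdot 10 = - 700 \sqrt{13}$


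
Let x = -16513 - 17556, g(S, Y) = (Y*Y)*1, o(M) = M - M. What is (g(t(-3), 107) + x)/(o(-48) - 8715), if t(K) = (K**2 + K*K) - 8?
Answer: 1508/581 ≈ 2.5955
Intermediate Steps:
t(K) = -8 + 2*K**2 (t(K) = (K**2 + K**2) - 8 = 2*K**2 - 8 = -8 + 2*K**2)
o(M) = 0
g(S, Y) = Y**2 (g(S, Y) = Y**2*1 = Y**2)
x = -34069
(g(t(-3), 107) + x)/(o(-48) - 8715) = (107**2 - 34069)/(0 - 8715) = (11449 - 34069)/(-8715) = -22620*(-1/8715) = 1508/581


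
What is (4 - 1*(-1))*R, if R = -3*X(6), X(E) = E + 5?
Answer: -165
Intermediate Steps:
X(E) = 5 + E
R = -33 (R = -3*(5 + 6) = -3*11 = -33)
(4 - 1*(-1))*R = (4 - 1*(-1))*(-33) = (4 + 1)*(-33) = 5*(-33) = -165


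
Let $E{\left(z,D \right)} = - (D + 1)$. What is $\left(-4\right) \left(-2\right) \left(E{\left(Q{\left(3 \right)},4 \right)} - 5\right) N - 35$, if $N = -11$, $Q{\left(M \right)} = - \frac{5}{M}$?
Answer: $845$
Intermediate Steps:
$E{\left(z,D \right)} = -1 - D$ ($E{\left(z,D \right)} = - (1 + D) = -1 - D$)
$\left(-4\right) \left(-2\right) \left(E{\left(Q{\left(3 \right)},4 \right)} - 5\right) N - 35 = \left(-4\right) \left(-2\right) \left(\left(-1 - 4\right) - 5\right) \left(-11\right) - 35 = 8 \left(\left(-1 - 4\right) - 5\right) \left(-11\right) - 35 = 8 \left(-5 - 5\right) \left(-11\right) - 35 = 8 \left(-10\right) \left(-11\right) - 35 = \left(-80\right) \left(-11\right) - 35 = 880 - 35 = 845$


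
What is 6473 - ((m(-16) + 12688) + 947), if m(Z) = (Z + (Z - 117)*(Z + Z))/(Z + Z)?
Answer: -14059/2 ≈ -7029.5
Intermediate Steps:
m(Z) = (Z + 2*Z*(-117 + Z))/(2*Z) (m(Z) = (Z + (-117 + Z)*(2*Z))/((2*Z)) = (Z + 2*Z*(-117 + Z))*(1/(2*Z)) = (Z + 2*Z*(-117 + Z))/(2*Z))
6473 - ((m(-16) + 12688) + 947) = 6473 - (((-233/2 - 16) + 12688) + 947) = 6473 - ((-265/2 + 12688) + 947) = 6473 - (25111/2 + 947) = 6473 - 1*27005/2 = 6473 - 27005/2 = -14059/2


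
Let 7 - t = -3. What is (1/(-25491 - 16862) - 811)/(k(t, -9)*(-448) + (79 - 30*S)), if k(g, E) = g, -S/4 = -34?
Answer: 11449428/119731931 ≈ 0.095626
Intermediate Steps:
S = 136 (S = -4*(-34) = 136)
t = 10 (t = 7 - 1*(-3) = 7 + 3 = 10)
(1/(-25491 - 16862) - 811)/(k(t, -9)*(-448) + (79 - 30*S)) = (1/(-25491 - 16862) - 811)/(10*(-448) + (79 - 30*136)) = (1/(-42353) - 811)/(-4480 + (79 - 4080)) = (-1/42353 - 811)/(-4480 - 4001) = -34348284/42353/(-8481) = -34348284/42353*(-1/8481) = 11449428/119731931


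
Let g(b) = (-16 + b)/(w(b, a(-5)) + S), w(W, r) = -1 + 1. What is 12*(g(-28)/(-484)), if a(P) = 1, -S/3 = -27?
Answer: 4/297 ≈ 0.013468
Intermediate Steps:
S = 81 (S = -3*(-27) = 81)
w(W, r) = 0
g(b) = -16/81 + b/81 (g(b) = (-16 + b)/(0 + 81) = (-16 + b)/81 = (-16 + b)*(1/81) = -16/81 + b/81)
12*(g(-28)/(-484)) = 12*((-16/81 + (1/81)*(-28))/(-484)) = 12*((-16/81 - 28/81)*(-1/484)) = 12*(-44/81*(-1/484)) = 12*(1/891) = 4/297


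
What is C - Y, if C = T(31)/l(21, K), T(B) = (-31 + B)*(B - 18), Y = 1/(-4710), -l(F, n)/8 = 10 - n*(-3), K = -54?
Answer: 1/4710 ≈ 0.00021231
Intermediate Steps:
l(F, n) = -80 - 24*n (l(F, n) = -8*(10 - n*(-3)) = -8*(10 - (-3)*n) = -8*(10 + 3*n) = -80 - 24*n)
Y = -1/4710 ≈ -0.00021231
T(B) = (-31 + B)*(-18 + B)
C = 0 (C = (558 + 31**2 - 49*31)/(-80 - 24*(-54)) = (558 + 961 - 1519)/(-80 + 1296) = 0/1216 = 0*(1/1216) = 0)
C - Y = 0 - 1*(-1/4710) = 0 + 1/4710 = 1/4710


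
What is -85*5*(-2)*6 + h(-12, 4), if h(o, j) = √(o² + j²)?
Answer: 5100 + 4*√10 ≈ 5112.6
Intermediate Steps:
h(o, j) = √(j² + o²)
-85*5*(-2)*6 + h(-12, 4) = -85*5*(-2)*6 + √(4² + (-12)²) = -(-850)*6 + √(16 + 144) = -85*(-60) + √160 = 5100 + 4*√10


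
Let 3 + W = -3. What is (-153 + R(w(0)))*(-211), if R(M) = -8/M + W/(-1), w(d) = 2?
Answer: 31861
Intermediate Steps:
W = -6 (W = -3 - 3 = -6)
R(M) = 6 - 8/M (R(M) = -8/M - 6/(-1) = -8/M - 6*(-1) = -8/M + 6 = 6 - 8/M)
(-153 + R(w(0)))*(-211) = (-153 + (6 - 8/2))*(-211) = (-153 + (6 - 8*½))*(-211) = (-153 + (6 - 4))*(-211) = (-153 + 2)*(-211) = -151*(-211) = 31861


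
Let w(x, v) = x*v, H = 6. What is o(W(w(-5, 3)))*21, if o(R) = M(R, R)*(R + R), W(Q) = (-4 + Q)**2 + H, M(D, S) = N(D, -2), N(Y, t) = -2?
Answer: -30828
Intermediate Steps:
M(D, S) = -2
w(x, v) = v*x
W(Q) = 6 + (-4 + Q)**2 (W(Q) = (-4 + Q)**2 + 6 = 6 + (-4 + Q)**2)
o(R) = -4*R (o(R) = -2*(R + R) = -4*R)
o(W(w(-5, 3)))*21 = -4*(6 + (-4 + 3*(-5))**2)*21 = -4*(6 + (-4 - 15)**2)*21 = -4*(6 + (-19)**2)*21 = -4*(6 + 361)*21 = -4*367*21 = -1468*21 = -30828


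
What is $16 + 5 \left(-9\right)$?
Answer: $-29$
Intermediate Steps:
$16 + 5 \left(-9\right) = 16 - 45 = -29$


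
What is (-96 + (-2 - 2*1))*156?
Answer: -15600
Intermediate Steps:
(-96 + (-2 - 2*1))*156 = (-96 + (-2 - 2))*156 = (-96 - 4)*156 = -100*156 = -15600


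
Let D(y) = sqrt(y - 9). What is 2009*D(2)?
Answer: 2009*I*sqrt(7) ≈ 5315.3*I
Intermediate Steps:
D(y) = sqrt(-9 + y)
2009*D(2) = 2009*sqrt(-9 + 2) = 2009*sqrt(-7) = 2009*(I*sqrt(7)) = 2009*I*sqrt(7)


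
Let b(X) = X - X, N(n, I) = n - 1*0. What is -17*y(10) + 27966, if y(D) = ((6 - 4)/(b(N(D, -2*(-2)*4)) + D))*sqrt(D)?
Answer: 27966 - 17*sqrt(10)/5 ≈ 27955.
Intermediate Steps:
N(n, I) = n (N(n, I) = n + 0 = n)
b(X) = 0
y(D) = 2/sqrt(D) (y(D) = ((6 - 4)/(0 + D))*sqrt(D) = (2/D)*sqrt(D) = 2/sqrt(D))
-17*y(10) + 27966 = -34/sqrt(10) + 27966 = -34*sqrt(10)/10 + 27966 = -17*sqrt(10)/5 + 27966 = 27966 - 17*sqrt(10)/5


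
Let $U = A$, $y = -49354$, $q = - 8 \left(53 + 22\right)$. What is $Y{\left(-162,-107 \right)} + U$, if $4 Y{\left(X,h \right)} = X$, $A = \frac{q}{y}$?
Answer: $- \frac{1998237}{49354} \approx -40.488$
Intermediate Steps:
$q = -600$ ($q = \left(-8\right) 75 = -600$)
$A = \frac{300}{24677}$ ($A = - \frac{600}{-49354} = \left(-600\right) \left(- \frac{1}{49354}\right) = \frac{300}{24677} \approx 0.012157$)
$Y{\left(X,h \right)} = \frac{X}{4}$
$U = \frac{300}{24677} \approx 0.012157$
$Y{\left(-162,-107 \right)} + U = \frac{1}{4} \left(-162\right) + \frac{300}{24677} = - \frac{81}{2} + \frac{300}{24677} = - \frac{1998237}{49354}$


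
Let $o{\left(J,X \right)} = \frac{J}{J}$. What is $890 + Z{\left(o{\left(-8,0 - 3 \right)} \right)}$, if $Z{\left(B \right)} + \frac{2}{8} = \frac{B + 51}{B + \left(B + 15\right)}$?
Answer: $\frac{60711}{68} \approx 892.81$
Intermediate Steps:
$o{\left(J,X \right)} = 1$
$Z{\left(B \right)} = - \frac{1}{4} + \frac{51 + B}{15 + 2 B}$ ($Z{\left(B \right)} = - \frac{1}{4} + \frac{B + 51}{B + \left(B + 15\right)} = - \frac{1}{4} + \frac{51 + B}{B + \left(15 + B\right)} = - \frac{1}{4} + \frac{51 + B}{15 + 2 B}$)
$890 + Z{\left(o{\left(-8,0 - 3 \right)} \right)} = 890 + \frac{189 + 2 \cdot 1}{4 \left(15 + 2 \cdot 1\right)} = 890 + \frac{189 + 2}{4 \left(15 + 2\right)} = 890 + \frac{1}{4} \cdot \frac{1}{17} \cdot 191 = 890 + \frac{191}{68} = \frac{60711}{68}$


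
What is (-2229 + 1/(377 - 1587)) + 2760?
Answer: 642509/1210 ≈ 531.00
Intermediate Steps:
(-2229 + 1/(377 - 1587)) + 2760 = (-2229 + 1/(-1210)) + 2760 = (-2229 - 1/1210) + 2760 = -2697091/1210 + 2760 = 642509/1210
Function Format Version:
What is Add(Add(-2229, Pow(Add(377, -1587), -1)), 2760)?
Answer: Rational(642509, 1210) ≈ 531.00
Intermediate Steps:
Add(Add(-2229, Pow(Add(377, -1587), -1)), 2760) = Add(Add(-2229, Pow(-1210, -1)), 2760) = Add(Add(-2229, Rational(-1, 1210)), 2760) = Add(Rational(-2697091, 1210), 2760) = Rational(642509, 1210)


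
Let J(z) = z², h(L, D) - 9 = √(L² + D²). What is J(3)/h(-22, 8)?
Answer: -81/467 + 18*√137/467 ≈ 0.27770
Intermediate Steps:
h(L, D) = 9 + √(D² + L²) (h(L, D) = 9 + √(L² + D²) = 9 + √(D² + L²))
J(3)/h(-22, 8) = 3²/(9 + √(8² + (-22)²)) = 9/(9 + √(64 + 484)) = 9/(9 + √548) = 9/(9 + 2*√137)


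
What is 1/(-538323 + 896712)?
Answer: 1/358389 ≈ 2.7903e-6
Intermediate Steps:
1/(-538323 + 896712) = 1/358389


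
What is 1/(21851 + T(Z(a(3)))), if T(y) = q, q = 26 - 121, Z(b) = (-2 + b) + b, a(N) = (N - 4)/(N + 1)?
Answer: 1/21756 ≈ 4.5964e-5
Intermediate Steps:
a(N) = (-4 + N)/(1 + N)
Z(b) = -2 + 2*b
q = -95
T(y) = -95
1/(21851 + T(Z(a(3)))) = 1/(21851 - 95) = 1/21756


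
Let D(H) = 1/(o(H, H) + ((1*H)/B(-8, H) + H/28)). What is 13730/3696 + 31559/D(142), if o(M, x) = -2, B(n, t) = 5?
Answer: 9177265289/9240 ≈ 9.9321e+5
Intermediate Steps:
D(H) = 1/(-2 + 33*H/140) (D(H) = 1/(-2 + ((1*H)/5 + H/28)) = 1/(-2 + (H*(⅕) + H*(1/28))) = 1/(-2 + (H/5 + H/28)) = 1/(-2 + 33*H/140))
13730/3696 + 31559/D(142) = 13730/3696 + 31559/((140/(-280 + 33*142))) = 13730*(1/3696) + 31559/((140/(-280 + 4686))) = 6865/1848 + 31559/((140/4406)) = 6865/1848 + 31559/((140*(1/4406))) = 6865/1848 + 31559/(70/2203) = 6865/1848 + 31559*(2203/70) = 6865/1848 + 69524477/70 = 9177265289/9240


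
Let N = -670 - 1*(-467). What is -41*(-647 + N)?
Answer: 34850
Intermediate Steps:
N = -203 (N = -670 + 467 = -203)
-41*(-647 + N) = -41*(-647 - 203) = -41*(-850) = 34850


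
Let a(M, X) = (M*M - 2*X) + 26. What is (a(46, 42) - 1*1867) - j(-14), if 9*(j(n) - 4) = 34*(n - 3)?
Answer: 2261/9 ≈ 251.22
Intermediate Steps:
j(n) = -22/3 + 34*n/9 (j(n) = 4 + (34*(n - 3))/9 = 4 + (34*(-3 + n))/9 = 4 + (-102 + 34*n)/9 = 4 + (-34/3 + 34*n/9) = -22/3 + 34*n/9)
a(M, X) = 26 + M² - 2*X (a(M, X) = (M² - 2*X) + 26 = 26 + M² - 2*X)
(a(46, 42) - 1*1867) - j(-14) = ((26 + 46² - 2*42) - 1*1867) - (-22/3 + (34/9)*(-14)) = ((26 + 2116 - 84) - 1867) - (-22/3 - 476/9) = (2058 - 1867) - 1*(-542/9) = 191 + 542/9 = 2261/9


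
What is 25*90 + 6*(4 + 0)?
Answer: 2274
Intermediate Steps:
25*90 + 6*(4 + 0) = 2250 + 6*4 = 2250 + 24 = 2274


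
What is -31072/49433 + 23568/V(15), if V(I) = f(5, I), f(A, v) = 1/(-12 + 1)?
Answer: -12815437456/49433 ≈ -2.5925e+5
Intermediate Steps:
f(A, v) = -1/11 (f(A, v) = 1/(-11) = -1/11)
V(I) = -1/11
-31072/49433 + 23568/V(15) = -31072/49433 + 23568/(-1/11) = -31072*1/49433 + 23568*(-11) = -31072/49433 - 259248 = -12815437456/49433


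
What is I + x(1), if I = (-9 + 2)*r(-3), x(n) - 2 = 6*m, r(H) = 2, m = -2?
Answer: -24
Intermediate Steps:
x(n) = -10 (x(n) = 2 + 6*(-2) = 2 - 12 = -10)
I = -14 (I = (-9 + 2)*2 = -7*2 = -14)
I + x(1) = -14 - 10 = -24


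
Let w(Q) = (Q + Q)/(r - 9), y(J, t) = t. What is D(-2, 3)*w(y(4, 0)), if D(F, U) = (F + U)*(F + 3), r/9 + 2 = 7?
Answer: 0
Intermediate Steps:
r = 45 (r = -18 + 9*7 = -18 + 63 = 45)
D(F, U) = (3 + F)*(F + U) (D(F, U) = (F + U)*(3 + F) = (3 + F)*(F + U))
w(Q) = Q/18 (w(Q) = (Q + Q)/(45 - 9) = (2*Q)/36 = (2*Q)*(1/36) = Q/18)
D(-2, 3)*w(y(4, 0)) = ((-2)² + 3*(-2) + 3*3 - 2*3)*((1/18)*0) = (4 - 6 + 9 - 6)*0 = 1*0 = 0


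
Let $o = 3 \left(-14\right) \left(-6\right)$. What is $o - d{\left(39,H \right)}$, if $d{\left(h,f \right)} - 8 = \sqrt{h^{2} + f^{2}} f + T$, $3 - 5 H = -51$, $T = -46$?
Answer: $290 - \frac{162 \sqrt{4549}}{25} \approx -147.05$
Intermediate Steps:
$H = \frac{54}{5}$ ($H = \frac{3}{5} - - \frac{51}{5} = \frac{3}{5} + \frac{51}{5} = \frac{54}{5} \approx 10.8$)
$d{\left(h,f \right)} = -38 + f \sqrt{f^{2} + h^{2}}$ ($d{\left(h,f \right)} = 8 + \left(\sqrt{h^{2} + f^{2}} f - 46\right) = 8 + \left(\sqrt{f^{2} + h^{2}} f - 46\right) = 8 + \left(f \sqrt{f^{2} + h^{2}} - 46\right) = 8 + \left(-46 + f \sqrt{f^{2} + h^{2}}\right) = -38 + f \sqrt{f^{2} + h^{2}}$)
$o = 252$ ($o = \left(-42\right) \left(-6\right) = 252$)
$o - d{\left(39,H \right)} = 252 - \left(-38 + \frac{54 \sqrt{\left(\frac{54}{5}\right)^{2} + 39^{2}}}{5}\right) = 252 - \left(-38 + \frac{54 \sqrt{\frac{2916}{25} + 1521}}{5}\right) = 252 - \left(-38 + \frac{54 \sqrt{\frac{40941}{25}}}{5}\right) = 252 - \left(-38 + \frac{54 \frac{3 \sqrt{4549}}{5}}{5}\right) = 252 - \left(-38 + \frac{162 \sqrt{4549}}{25}\right) = 252 + \left(38 - \frac{162 \sqrt{4549}}{25}\right) = 290 - \frac{162 \sqrt{4549}}{25}$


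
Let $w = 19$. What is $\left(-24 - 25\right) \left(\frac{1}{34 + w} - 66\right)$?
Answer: $\frac{171353}{53} \approx 3233.1$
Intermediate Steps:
$\left(-24 - 25\right) \left(\frac{1}{34 + w} - 66\right) = \left(-24 - 25\right) \left(\frac{1}{34 + 19} - 66\right) = - 49 \left(\frac{1}{53} - 66\right) = \left(-49\right) \left(- \frac{3497}{53}\right) = \frac{171353}{53}$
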